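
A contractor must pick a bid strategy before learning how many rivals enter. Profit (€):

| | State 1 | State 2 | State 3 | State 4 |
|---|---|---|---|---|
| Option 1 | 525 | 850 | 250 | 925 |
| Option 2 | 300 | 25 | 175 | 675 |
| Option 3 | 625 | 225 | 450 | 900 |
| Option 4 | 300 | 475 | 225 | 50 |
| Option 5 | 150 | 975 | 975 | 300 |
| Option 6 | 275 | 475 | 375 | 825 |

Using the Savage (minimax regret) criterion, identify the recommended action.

Column bests: State 1=625, State 2=975, State 3=975, State 4=925.
Option 1 regrets: 100, 125, 725, 0 → max 725
Option 2 regrets: 325, 950, 800, 250 → max 950
Option 3 regrets: 0, 750, 525, 25 → max 750
Option 4 regrets: 325, 500, 750, 875 → max 875
Option 5 regrets: 475, 0, 0, 625 → max 625
Option 6 regrets: 350, 500, 600, 100 → max 600
Smallest max regret = 600 → Option 6.

Option 6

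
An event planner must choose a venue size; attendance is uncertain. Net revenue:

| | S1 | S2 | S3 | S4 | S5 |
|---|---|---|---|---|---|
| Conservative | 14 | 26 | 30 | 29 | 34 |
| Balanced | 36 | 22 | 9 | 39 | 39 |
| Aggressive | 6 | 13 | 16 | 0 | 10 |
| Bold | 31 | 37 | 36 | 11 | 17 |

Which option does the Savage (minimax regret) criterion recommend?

Conservative

Column bests: S1=36, S2=37, S3=36, S4=39, S5=39.
Conservative regrets: 22, 11, 6, 10, 5 → max 22
Balanced regrets: 0, 15, 27, 0, 0 → max 27
Aggressive regrets: 30, 24, 20, 39, 29 → max 39
Bold regrets: 5, 0, 0, 28, 22 → max 28
Smallest max regret = 22 → Conservative.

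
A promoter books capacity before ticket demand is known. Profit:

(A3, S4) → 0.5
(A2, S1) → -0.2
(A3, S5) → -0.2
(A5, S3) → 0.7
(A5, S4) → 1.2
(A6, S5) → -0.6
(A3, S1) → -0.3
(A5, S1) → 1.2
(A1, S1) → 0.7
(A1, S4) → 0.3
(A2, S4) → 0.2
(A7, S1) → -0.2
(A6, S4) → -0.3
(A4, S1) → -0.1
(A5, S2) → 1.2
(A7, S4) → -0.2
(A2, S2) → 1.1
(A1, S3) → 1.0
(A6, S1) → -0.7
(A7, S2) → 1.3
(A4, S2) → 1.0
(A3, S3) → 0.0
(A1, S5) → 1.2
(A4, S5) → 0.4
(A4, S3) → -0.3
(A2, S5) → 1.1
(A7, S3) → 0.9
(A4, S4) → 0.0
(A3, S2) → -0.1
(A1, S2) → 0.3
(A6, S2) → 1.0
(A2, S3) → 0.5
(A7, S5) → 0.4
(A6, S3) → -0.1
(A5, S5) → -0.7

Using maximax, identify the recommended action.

A7

Row maxima: A1=1.2, A2=1.1, A3=0.5, A4=1.0, A5=1.2, A6=1.0, A7=1.3
Best best-case = 1.3 → A7.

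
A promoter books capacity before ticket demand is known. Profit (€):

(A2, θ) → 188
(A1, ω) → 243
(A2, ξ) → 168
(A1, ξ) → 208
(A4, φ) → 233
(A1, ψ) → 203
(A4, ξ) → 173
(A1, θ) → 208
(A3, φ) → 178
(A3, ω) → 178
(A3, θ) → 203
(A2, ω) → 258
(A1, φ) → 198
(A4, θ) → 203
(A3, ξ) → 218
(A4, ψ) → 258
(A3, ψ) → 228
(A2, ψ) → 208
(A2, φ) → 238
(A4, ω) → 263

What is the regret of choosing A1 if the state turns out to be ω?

Best payoff under ω is 263.
Regret = 263 − 243 = 20.

20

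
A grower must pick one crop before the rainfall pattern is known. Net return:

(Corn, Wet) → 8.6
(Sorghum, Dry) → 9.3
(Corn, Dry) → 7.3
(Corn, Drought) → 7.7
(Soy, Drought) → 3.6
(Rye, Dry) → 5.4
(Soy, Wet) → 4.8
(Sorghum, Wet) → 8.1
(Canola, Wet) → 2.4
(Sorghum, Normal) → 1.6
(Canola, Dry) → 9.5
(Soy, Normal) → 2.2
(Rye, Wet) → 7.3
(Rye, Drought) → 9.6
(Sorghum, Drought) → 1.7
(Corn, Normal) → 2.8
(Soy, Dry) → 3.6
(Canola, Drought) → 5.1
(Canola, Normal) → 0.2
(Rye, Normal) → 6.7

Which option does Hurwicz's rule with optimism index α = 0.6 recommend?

Rye

Sorghum: 0.6·9.3 + 0.4·1.6 = 6.22
Canola: 0.6·9.5 + 0.4·0.2 = 5.78
Rye: 0.6·9.6 + 0.4·5.4 = 7.92
Soy: 0.6·4.8 + 0.4·2.2 = 3.76
Corn: 0.6·8.6 + 0.4·2.8 = 6.28
Highest Hurwicz score = 7.92 → Rye.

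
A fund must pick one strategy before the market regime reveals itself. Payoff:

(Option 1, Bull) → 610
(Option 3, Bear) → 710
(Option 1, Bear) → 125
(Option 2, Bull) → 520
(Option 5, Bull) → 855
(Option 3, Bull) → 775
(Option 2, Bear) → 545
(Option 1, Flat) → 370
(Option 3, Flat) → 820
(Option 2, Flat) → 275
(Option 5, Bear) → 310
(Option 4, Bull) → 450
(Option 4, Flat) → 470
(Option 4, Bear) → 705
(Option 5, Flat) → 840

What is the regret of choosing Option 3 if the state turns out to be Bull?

Best payoff under Bull is 855.
Regret = 855 − 775 = 80.

80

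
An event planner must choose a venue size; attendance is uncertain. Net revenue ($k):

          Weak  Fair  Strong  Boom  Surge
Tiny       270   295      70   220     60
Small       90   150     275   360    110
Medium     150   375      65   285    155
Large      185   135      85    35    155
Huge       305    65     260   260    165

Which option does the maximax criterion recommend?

Row maxima: Tiny=295, Small=360, Medium=375, Large=185, Huge=305
Best best-case = 375 → Medium.

Medium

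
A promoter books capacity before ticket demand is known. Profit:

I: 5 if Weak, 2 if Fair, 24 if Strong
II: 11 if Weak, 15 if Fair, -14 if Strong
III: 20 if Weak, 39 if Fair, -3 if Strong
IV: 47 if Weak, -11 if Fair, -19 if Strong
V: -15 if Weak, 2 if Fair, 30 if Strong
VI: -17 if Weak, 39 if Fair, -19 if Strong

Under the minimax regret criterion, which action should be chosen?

III

Column bests: Weak=47, Fair=39, Strong=30.
I regrets: 42, 37, 6 → max 42
II regrets: 36, 24, 44 → max 44
III regrets: 27, 0, 33 → max 33
IV regrets: 0, 50, 49 → max 50
V regrets: 62, 37, 0 → max 62
VI regrets: 64, 0, 49 → max 64
Smallest max regret = 33 → III.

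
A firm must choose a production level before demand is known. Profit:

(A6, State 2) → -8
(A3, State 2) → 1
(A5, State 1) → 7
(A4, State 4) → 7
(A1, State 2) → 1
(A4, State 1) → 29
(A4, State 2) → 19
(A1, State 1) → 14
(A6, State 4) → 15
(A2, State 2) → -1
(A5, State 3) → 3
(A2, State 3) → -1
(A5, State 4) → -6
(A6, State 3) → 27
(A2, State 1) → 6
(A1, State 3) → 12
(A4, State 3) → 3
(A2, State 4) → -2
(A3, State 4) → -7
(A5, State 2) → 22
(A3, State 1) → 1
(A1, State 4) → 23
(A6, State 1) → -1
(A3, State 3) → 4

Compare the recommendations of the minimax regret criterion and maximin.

minimax regret → A1; maximin → A4 (disagree)

Column bests: State 1=29, State 2=22, State 3=27, State 4=23.
A1 regrets: 15, 21, 15, 0 → max 21
A2 regrets: 23, 23, 28, 25 → max 28
A3 regrets: 28, 21, 23, 30 → max 30
A4 regrets: 0, 3, 24, 16 → max 24
A5 regrets: 22, 0, 24, 29 → max 29
A6 regrets: 30, 30, 0, 8 → max 30
Smallest max regret = 21 → A1.
Row minima: A1=1, A2=-2, A3=-7, A4=3, A5=-6, A6=-8
Best worst-case = 3 → A4.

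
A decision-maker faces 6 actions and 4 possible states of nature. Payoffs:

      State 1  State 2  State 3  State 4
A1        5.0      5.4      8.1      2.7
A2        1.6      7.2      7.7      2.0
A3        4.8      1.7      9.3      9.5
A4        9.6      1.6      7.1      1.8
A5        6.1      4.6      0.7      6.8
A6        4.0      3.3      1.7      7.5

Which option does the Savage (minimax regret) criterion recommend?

A3

Column bests: State 1=9.6, State 2=7.2, State 3=9.3, State 4=9.5.
A1 regrets: 4.6, 1.8, 1.2, 6.8 → max 6.8
A2 regrets: 8.0, 0.0, 1.6, 7.5 → max 8.0
A3 regrets: 4.8, 5.5, 0.0, 0.0 → max 5.5
A4 regrets: 0.0, 5.6, 2.2, 7.7 → max 7.7
A5 regrets: 3.5, 2.6, 8.6, 2.7 → max 8.6
A6 regrets: 5.6, 3.9, 7.6, 2.0 → max 7.6
Smallest max regret = 5.5 → A3.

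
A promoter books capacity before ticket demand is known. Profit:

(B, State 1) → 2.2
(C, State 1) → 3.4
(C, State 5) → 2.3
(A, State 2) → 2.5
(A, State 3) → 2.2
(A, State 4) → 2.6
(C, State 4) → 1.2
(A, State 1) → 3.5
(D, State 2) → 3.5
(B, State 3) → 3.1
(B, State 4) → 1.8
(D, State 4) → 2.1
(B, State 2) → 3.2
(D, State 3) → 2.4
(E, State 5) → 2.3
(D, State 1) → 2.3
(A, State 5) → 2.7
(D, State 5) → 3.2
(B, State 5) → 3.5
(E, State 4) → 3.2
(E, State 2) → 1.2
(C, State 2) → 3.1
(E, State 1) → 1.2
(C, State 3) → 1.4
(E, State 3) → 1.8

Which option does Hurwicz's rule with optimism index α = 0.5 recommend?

A

A: 0.5·3.5 + 0.5·2.2 = 2.85
B: 0.5·3.5 + 0.5·1.8 = 2.65
C: 0.5·3.4 + 0.5·1.2 = 2.3
D: 0.5·3.5 + 0.5·2.1 = 2.8
E: 0.5·3.2 + 0.5·1.2 = 2.2
Highest Hurwicz score = 2.85 → A.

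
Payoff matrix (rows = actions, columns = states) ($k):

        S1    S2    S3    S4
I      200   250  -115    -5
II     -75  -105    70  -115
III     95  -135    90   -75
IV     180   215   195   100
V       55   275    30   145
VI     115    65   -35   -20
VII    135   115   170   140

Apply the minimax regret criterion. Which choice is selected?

Column bests: S1=200, S2=275, S3=195, S4=145.
I regrets: 0, 25, 310, 150 → max 310
II regrets: 275, 380, 125, 260 → max 380
III regrets: 105, 410, 105, 220 → max 410
IV regrets: 20, 60, 0, 45 → max 60
V regrets: 145, 0, 165, 0 → max 165
VI regrets: 85, 210, 230, 165 → max 230
VII regrets: 65, 160, 25, 5 → max 160
Smallest max regret = 60 → IV.

IV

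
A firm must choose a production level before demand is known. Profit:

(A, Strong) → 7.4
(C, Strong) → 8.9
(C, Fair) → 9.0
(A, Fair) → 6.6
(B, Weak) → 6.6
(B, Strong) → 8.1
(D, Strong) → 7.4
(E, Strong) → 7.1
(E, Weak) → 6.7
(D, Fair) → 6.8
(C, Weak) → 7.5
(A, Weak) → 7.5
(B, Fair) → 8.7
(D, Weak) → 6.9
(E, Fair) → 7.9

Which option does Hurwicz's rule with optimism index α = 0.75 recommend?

A: 0.75·7.5 + 0.25·6.6 = 7.275
B: 0.75·8.7 + 0.25·6.6 = 8.175
C: 0.75·9.0 + 0.25·7.5 = 8.625
D: 0.75·7.4 + 0.25·6.8 = 7.25
E: 0.75·7.9 + 0.25·6.7 = 7.6
Highest Hurwicz score = 8.625 → C.

C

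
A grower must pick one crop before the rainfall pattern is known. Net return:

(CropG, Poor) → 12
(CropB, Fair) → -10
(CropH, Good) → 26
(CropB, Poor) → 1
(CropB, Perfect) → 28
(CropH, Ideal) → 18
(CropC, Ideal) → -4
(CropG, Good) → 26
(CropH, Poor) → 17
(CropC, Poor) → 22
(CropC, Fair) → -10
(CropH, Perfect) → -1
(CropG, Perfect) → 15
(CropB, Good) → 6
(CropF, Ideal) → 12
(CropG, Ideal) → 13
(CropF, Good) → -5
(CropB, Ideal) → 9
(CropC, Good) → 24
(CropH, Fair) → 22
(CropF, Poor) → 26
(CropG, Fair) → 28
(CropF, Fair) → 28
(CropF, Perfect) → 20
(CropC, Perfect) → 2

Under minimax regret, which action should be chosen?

CropG

Column bests: Poor=26, Fair=28, Good=26, Ideal=18, Perfect=28.
CropC regrets: 4, 38, 2, 22, 26 → max 38
CropF regrets: 0, 0, 31, 6, 8 → max 31
CropB regrets: 25, 38, 20, 9, 0 → max 38
CropG regrets: 14, 0, 0, 5, 13 → max 14
CropH regrets: 9, 6, 0, 0, 29 → max 29
Smallest max regret = 14 → CropG.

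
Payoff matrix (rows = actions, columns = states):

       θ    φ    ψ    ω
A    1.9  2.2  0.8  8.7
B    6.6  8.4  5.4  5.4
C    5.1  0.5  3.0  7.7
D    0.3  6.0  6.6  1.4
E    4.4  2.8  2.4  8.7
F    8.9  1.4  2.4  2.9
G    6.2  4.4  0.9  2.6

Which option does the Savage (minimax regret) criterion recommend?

B

Column bests: θ=8.9, φ=8.4, ψ=6.6, ω=8.7.
A regrets: 7.0, 6.2, 5.8, 0.0 → max 7.0
B regrets: 2.3, 0.0, 1.2, 3.3 → max 3.3
C regrets: 3.8, 7.9, 3.6, 1.0 → max 7.9
D regrets: 8.6, 2.4, 0.0, 7.3 → max 8.6
E regrets: 4.5, 5.6, 4.2, 0.0 → max 5.6
F regrets: 0.0, 7.0, 4.2, 5.8 → max 7.0
G regrets: 2.7, 4.0, 5.7, 6.1 → max 6.1
Smallest max regret = 3.3 → B.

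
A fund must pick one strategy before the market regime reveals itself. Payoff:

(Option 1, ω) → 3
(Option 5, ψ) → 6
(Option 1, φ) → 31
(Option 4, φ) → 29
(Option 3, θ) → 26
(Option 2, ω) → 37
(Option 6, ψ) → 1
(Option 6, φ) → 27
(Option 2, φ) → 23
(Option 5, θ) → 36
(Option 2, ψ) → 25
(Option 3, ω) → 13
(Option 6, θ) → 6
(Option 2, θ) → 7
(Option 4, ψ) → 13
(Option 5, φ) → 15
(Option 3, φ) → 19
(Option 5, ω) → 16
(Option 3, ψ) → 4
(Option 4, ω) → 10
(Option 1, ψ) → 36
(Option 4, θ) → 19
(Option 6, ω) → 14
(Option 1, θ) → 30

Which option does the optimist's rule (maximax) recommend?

Row maxima: Option 1=36, Option 2=37, Option 3=26, Option 4=29, Option 5=36, Option 6=27
Best best-case = 37 → Option 2.

Option 2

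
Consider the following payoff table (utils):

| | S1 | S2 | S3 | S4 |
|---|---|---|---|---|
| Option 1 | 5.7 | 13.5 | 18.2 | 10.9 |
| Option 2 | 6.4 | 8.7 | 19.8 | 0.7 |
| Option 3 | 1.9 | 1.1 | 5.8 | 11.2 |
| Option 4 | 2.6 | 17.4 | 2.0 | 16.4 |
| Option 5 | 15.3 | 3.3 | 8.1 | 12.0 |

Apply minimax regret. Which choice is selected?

Option 1

Column bests: S1=15.3, S2=17.4, S3=19.8, S4=16.4.
Option 1 regrets: 9.6, 3.9, 1.6, 5.5 → max 9.6
Option 2 regrets: 8.9, 8.7, 0.0, 15.7 → max 15.7
Option 3 regrets: 13.4, 16.3, 14.0, 5.2 → max 16.3
Option 4 regrets: 12.7, 0.0, 17.8, 0.0 → max 17.8
Option 5 regrets: 0.0, 14.1, 11.7, 4.4 → max 14.1
Smallest max regret = 9.6 → Option 1.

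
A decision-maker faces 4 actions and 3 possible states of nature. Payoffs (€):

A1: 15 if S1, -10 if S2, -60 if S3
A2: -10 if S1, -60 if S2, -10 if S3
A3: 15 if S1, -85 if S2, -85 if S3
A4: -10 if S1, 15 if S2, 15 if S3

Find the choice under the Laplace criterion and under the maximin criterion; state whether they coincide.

Row averages: A1=-55/3, A2=-80/3, A3=-155/3, A4=20/3
Highest average = 20/3 → A4.
Row minima: A1=-60, A2=-60, A3=-85, A4=-10
Best worst-case = -10 → A4.

laplace → A4; maximin → A4 (agree)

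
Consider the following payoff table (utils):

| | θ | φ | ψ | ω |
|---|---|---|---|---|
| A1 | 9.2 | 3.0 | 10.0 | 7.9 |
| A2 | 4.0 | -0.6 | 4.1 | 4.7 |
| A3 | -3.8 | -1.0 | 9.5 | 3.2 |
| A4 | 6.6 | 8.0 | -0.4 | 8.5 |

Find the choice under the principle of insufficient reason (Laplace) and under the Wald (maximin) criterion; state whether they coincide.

laplace → A1; maximin → A1 (agree)

Row averages: A1=7.525, A2=3.05, A3=1.975, A4=5.675
Highest average = 7.525 → A1.
Row minima: A1=3.0, A2=-0.6, A3=-3.8, A4=-0.4
Best worst-case = 3.0 → A1.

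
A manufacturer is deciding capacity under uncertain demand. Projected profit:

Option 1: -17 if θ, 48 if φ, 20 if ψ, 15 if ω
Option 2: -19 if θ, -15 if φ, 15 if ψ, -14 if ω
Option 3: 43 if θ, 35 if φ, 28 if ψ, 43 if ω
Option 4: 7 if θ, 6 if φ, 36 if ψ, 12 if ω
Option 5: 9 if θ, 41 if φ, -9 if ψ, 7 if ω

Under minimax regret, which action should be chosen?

Option 3

Column bests: θ=43, φ=48, ψ=36, ω=43.
Option 1 regrets: 60, 0, 16, 28 → max 60
Option 2 regrets: 62, 63, 21, 57 → max 63
Option 3 regrets: 0, 13, 8, 0 → max 13
Option 4 regrets: 36, 42, 0, 31 → max 42
Option 5 regrets: 34, 7, 45, 36 → max 45
Smallest max regret = 13 → Option 3.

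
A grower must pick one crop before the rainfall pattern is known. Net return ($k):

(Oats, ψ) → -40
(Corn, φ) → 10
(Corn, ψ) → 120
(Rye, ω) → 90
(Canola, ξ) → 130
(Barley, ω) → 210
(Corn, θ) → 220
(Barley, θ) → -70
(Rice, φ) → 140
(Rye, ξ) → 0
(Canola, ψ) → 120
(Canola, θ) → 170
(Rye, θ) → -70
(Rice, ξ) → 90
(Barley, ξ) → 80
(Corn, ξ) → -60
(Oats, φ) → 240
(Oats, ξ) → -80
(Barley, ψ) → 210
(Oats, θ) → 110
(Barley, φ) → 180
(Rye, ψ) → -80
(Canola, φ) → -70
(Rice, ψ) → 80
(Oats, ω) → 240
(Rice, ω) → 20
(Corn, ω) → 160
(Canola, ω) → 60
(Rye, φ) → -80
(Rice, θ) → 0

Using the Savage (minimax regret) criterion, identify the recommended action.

Rice

Column bests: θ=220, φ=240, ψ=210, ω=240, ξ=130.
Oats regrets: 110, 0, 250, 0, 210 → max 250
Barley regrets: 290, 60, 0, 30, 50 → max 290
Canola regrets: 50, 310, 90, 180, 0 → max 310
Rice regrets: 220, 100, 130, 220, 40 → max 220
Rye regrets: 290, 320, 290, 150, 130 → max 320
Corn regrets: 0, 230, 90, 80, 190 → max 230
Smallest max regret = 220 → Rice.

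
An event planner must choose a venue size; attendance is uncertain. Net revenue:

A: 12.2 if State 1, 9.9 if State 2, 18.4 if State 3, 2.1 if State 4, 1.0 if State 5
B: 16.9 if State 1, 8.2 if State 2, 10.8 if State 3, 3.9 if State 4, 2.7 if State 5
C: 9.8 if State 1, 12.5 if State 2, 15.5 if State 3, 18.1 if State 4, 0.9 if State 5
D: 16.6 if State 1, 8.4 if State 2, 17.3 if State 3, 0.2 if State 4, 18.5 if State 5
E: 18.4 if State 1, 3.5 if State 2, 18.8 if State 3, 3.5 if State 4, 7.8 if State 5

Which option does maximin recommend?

Row minima: A=1.0, B=2.7, C=0.9, D=0.2, E=3.5
Best worst-case = 3.5 → E.

E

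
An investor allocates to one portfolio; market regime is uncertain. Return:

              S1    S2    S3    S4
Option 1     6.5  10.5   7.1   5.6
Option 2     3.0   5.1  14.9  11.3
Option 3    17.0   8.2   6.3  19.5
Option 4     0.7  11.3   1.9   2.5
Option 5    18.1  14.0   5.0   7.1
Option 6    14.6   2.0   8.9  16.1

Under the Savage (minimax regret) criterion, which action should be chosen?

Option 3

Column bests: S1=18.1, S2=14.0, S3=14.9, S4=19.5.
Option 1 regrets: 11.6, 3.5, 7.8, 13.9 → max 13.9
Option 2 regrets: 15.1, 8.9, 0.0, 8.2 → max 15.1
Option 3 regrets: 1.1, 5.8, 8.6, 0.0 → max 8.6
Option 4 regrets: 17.4, 2.7, 13.0, 17.0 → max 17.4
Option 5 regrets: 0.0, 0.0, 9.9, 12.4 → max 12.4
Option 6 regrets: 3.5, 12.0, 6.0, 3.4 → max 12.0
Smallest max regret = 8.6 → Option 3.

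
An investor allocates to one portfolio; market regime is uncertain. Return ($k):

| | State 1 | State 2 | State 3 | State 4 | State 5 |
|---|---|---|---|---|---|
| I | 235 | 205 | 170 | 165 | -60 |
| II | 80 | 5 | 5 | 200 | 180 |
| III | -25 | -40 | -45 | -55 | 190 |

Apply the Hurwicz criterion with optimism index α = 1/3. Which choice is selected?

I: 1/3·235 + 2/3·(-60) = 115/3
II: 1/3·200 + 2/3·5 = 70
III: 1/3·190 + 2/3·(-55) = 80/3
Highest Hurwicz score = 70 → II.

II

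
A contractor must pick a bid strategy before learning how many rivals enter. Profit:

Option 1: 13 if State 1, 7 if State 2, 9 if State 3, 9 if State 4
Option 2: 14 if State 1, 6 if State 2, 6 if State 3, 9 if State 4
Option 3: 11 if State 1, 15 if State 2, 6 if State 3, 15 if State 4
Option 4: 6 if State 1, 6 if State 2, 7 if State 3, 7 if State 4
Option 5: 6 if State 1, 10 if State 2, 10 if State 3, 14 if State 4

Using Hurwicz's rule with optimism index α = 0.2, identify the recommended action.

Option 1

Option 1: 0.2·13 + 0.8·7 = 8.2
Option 2: 0.2·14 + 0.8·6 = 7.6
Option 3: 0.2·15 + 0.8·6 = 7.8
Option 4: 0.2·7 + 0.8·6 = 6.2
Option 5: 0.2·14 + 0.8·6 = 7.6
Highest Hurwicz score = 8.2 → Option 1.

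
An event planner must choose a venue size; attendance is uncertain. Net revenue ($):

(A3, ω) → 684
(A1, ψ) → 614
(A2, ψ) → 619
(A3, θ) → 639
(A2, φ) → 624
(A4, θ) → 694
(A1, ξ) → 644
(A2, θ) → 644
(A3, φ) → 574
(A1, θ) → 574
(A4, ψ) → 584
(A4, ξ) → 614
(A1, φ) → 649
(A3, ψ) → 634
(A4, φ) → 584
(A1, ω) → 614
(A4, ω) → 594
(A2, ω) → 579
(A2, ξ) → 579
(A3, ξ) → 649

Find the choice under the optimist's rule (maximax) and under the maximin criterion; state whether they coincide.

Row maxima: A1=649, A2=644, A3=684, A4=694
Best best-case = 694 → A4.
Row minima: A1=574, A2=579, A3=574, A4=584
Best worst-case = 584 → A4.

maximax → A4; maximin → A4 (agree)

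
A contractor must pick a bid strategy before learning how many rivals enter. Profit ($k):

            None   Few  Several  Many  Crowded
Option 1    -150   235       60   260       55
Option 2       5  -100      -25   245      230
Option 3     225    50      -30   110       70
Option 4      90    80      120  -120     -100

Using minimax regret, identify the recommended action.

Column bests: None=225, Few=235, Several=120, Many=260, Crowded=230.
Option 1 regrets: 375, 0, 60, 0, 175 → max 375
Option 2 regrets: 220, 335, 145, 15, 0 → max 335
Option 3 regrets: 0, 185, 150, 150, 160 → max 185
Option 4 regrets: 135, 155, 0, 380, 330 → max 380
Smallest max regret = 185 → Option 3.

Option 3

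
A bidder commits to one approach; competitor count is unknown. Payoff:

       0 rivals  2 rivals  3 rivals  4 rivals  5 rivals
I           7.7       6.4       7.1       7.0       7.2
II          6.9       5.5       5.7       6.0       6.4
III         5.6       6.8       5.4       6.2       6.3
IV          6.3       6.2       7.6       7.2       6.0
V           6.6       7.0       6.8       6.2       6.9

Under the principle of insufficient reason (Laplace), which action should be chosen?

I

Row averages: I=7.08, II=6.1, III=6.06, IV=6.66, V=6.7
Highest average = 7.08 → I.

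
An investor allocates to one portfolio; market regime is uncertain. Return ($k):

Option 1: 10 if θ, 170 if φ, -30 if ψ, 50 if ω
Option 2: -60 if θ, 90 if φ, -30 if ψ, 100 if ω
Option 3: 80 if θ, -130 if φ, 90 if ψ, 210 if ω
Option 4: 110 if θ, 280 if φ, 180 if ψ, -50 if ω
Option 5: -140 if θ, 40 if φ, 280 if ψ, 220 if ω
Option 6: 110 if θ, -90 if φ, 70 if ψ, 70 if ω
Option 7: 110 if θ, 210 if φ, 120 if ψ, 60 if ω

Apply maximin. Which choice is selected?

Row minima: Option 1=-30, Option 2=-60, Option 3=-130, Option 4=-50, Option 5=-140, Option 6=-90, Option 7=60
Best worst-case = 60 → Option 7.

Option 7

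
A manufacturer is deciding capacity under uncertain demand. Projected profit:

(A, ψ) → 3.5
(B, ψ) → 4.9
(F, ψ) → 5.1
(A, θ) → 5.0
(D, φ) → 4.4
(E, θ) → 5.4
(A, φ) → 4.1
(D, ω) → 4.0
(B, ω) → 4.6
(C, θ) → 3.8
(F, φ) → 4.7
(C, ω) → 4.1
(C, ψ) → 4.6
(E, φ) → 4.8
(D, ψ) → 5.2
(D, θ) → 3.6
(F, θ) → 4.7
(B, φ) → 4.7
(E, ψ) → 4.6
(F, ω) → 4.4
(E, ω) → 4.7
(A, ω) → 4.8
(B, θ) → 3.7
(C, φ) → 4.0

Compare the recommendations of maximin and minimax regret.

maximin → E; minimax regret → E (agree)

Row minima: A=3.5, B=3.7, C=3.8, D=3.6, E=4.6, F=4.4
Best worst-case = 4.6 → E.
Column bests: θ=5.4, φ=4.8, ψ=5.2, ω=4.8.
A regrets: 0.4, 0.7, 1.7, 0.0 → max 1.7
B regrets: 1.7, 0.1, 0.3, 0.2 → max 1.7
C regrets: 1.6, 0.8, 0.6, 0.7 → max 1.6
D regrets: 1.8, 0.4, 0.0, 0.8 → max 1.8
E regrets: 0.0, 0.0, 0.6, 0.1 → max 0.6
F regrets: 0.7, 0.1, 0.1, 0.4 → max 0.7
Smallest max regret = 0.6 → E.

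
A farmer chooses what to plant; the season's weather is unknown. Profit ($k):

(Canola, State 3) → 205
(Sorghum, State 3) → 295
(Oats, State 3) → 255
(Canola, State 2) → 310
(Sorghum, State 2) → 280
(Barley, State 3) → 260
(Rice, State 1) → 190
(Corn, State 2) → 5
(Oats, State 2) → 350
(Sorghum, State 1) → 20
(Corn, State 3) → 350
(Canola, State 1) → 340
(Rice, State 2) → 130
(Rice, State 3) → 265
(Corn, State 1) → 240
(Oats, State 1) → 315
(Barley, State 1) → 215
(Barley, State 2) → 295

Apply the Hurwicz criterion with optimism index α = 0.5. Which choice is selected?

Oats

Corn: 0.5·350 + 0.5·5 = 177.5
Rice: 0.5·265 + 0.5·130 = 197.5
Barley: 0.5·295 + 0.5·215 = 255
Canola: 0.5·340 + 0.5·205 = 272.5
Oats: 0.5·350 + 0.5·255 = 302.5
Sorghum: 0.5·295 + 0.5·20 = 157.5
Highest Hurwicz score = 302.5 → Oats.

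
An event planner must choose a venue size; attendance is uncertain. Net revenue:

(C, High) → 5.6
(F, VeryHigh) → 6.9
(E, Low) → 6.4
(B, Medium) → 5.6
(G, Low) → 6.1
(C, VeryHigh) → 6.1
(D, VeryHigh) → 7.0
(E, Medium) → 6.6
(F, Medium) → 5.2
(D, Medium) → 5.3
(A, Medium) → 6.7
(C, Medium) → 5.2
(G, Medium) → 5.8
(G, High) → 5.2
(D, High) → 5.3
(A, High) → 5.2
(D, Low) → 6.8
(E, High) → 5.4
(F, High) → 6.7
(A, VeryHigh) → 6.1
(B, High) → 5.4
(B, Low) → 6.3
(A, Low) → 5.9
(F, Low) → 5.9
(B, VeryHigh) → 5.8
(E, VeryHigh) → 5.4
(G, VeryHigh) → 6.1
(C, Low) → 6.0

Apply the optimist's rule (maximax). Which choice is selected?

D

Row maxima: A=6.7, B=6.3, C=6.1, D=7.0, E=6.6, F=6.9, G=6.1
Best best-case = 7.0 → D.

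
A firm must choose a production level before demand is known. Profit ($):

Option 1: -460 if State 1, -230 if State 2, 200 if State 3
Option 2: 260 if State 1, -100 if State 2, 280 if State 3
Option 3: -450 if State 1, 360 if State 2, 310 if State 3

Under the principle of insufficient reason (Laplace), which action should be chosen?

Row averages: Option 1=-490/3, Option 2=440/3, Option 3=220/3
Highest average = 440/3 → Option 2.

Option 2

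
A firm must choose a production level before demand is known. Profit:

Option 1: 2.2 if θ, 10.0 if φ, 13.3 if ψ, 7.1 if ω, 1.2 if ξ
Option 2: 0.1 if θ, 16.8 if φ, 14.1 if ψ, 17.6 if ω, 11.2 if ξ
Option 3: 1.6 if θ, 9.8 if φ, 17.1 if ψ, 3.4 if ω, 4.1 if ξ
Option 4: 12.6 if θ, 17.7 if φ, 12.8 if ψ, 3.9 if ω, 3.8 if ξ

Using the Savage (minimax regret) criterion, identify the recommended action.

Column bests: θ=12.6, φ=17.7, ψ=17.1, ω=17.6, ξ=11.2.
Option 1 regrets: 10.4, 7.7, 3.8, 10.5, 10.0 → max 10.5
Option 2 regrets: 12.5, 0.9, 3.0, 0.0, 0.0 → max 12.5
Option 3 regrets: 11.0, 7.9, 0.0, 14.2, 7.1 → max 14.2
Option 4 regrets: 0.0, 0.0, 4.3, 13.7, 7.4 → max 13.7
Smallest max regret = 10.5 → Option 1.

Option 1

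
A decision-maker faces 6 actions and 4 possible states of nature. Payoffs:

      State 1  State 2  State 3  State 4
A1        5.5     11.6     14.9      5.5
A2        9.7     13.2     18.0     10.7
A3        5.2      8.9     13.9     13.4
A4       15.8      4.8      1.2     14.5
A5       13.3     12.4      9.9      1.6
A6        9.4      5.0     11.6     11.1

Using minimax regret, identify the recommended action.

Column bests: State 1=15.8, State 2=13.2, State 3=18.0, State 4=14.5.
A1 regrets: 10.3, 1.6, 3.1, 9.0 → max 10.3
A2 regrets: 6.1, 0.0, 0.0, 3.8 → max 6.1
A3 regrets: 10.6, 4.3, 4.1, 1.1 → max 10.6
A4 regrets: 0.0, 8.4, 16.8, 0.0 → max 16.8
A5 regrets: 2.5, 0.8, 8.1, 12.9 → max 12.9
A6 regrets: 6.4, 8.2, 6.4, 3.4 → max 8.2
Smallest max regret = 6.1 → A2.

A2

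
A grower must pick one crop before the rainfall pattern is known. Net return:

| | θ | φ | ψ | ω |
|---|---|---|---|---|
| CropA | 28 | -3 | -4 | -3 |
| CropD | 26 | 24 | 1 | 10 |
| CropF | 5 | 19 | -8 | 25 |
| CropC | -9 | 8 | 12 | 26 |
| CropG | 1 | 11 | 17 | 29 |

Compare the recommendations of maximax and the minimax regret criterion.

Row maxima: CropA=28, CropD=26, CropF=25, CropC=26, CropG=29
Best best-case = 29 → CropG.
Column bests: θ=28, φ=24, ψ=17, ω=29.
CropA regrets: 0, 27, 21, 32 → max 32
CropD regrets: 2, 0, 16, 19 → max 19
CropF regrets: 23, 5, 25, 4 → max 25
CropC regrets: 37, 16, 5, 3 → max 37
CropG regrets: 27, 13, 0, 0 → max 27
Smallest max regret = 19 → CropD.

maximax → CropG; minimax regret → CropD (disagree)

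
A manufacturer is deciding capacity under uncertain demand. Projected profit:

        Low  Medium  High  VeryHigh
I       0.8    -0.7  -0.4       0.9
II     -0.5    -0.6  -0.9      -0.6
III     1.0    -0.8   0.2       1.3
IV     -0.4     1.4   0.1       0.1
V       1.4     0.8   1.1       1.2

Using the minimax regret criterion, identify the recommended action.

Column bests: Low=1.4, Medium=1.4, High=1.1, VeryHigh=1.3.
I regrets: 0.6, 2.1, 1.5, 0.4 → max 2.1
II regrets: 1.9, 2.0, 2.0, 1.9 → max 2.0
III regrets: 0.4, 2.2, 0.9, 0.0 → max 2.2
IV regrets: 1.8, 0.0, 1.0, 1.2 → max 1.8
V regrets: 0.0, 0.6, 0.0, 0.1 → max 0.6
Smallest max regret = 0.6 → V.

V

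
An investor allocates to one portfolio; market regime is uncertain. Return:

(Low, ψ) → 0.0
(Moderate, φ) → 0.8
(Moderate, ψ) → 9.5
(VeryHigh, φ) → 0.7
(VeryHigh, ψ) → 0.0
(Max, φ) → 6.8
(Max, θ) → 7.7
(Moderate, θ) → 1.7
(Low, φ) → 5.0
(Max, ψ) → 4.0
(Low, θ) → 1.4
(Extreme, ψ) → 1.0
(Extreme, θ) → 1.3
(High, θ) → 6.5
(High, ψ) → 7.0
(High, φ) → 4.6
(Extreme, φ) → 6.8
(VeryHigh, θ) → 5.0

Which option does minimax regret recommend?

Column bests: θ=7.7, φ=6.8, ψ=9.5.
Low regrets: 6.3, 1.8, 9.5 → max 9.5
Moderate regrets: 6.0, 6.0, 0.0 → max 6.0
High regrets: 1.2, 2.2, 2.5 → max 2.5
VeryHigh regrets: 2.7, 6.1, 9.5 → max 9.5
Extreme regrets: 6.4, 0.0, 8.5 → max 8.5
Max regrets: 0.0, 0.0, 5.5 → max 5.5
Smallest max regret = 2.5 → High.

High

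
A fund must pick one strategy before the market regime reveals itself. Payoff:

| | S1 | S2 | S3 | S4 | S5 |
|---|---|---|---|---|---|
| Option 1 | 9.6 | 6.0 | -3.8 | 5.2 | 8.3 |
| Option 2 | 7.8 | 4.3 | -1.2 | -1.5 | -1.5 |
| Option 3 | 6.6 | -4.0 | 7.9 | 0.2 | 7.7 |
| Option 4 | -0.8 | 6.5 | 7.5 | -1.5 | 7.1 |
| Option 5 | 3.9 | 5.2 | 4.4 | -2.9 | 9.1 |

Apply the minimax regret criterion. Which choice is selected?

Column bests: S1=9.6, S2=6.5, S3=7.9, S4=5.2, S5=9.1.
Option 1 regrets: 0.0, 0.5, 11.7, 0.0, 0.8 → max 11.7
Option 2 regrets: 1.8, 2.2, 9.1, 6.7, 10.6 → max 10.6
Option 3 regrets: 3.0, 10.5, 0.0, 5.0, 1.4 → max 10.5
Option 4 regrets: 10.4, 0.0, 0.4, 6.7, 2.0 → max 10.4
Option 5 regrets: 5.7, 1.3, 3.5, 8.1, 0.0 → max 8.1
Smallest max regret = 8.1 → Option 5.

Option 5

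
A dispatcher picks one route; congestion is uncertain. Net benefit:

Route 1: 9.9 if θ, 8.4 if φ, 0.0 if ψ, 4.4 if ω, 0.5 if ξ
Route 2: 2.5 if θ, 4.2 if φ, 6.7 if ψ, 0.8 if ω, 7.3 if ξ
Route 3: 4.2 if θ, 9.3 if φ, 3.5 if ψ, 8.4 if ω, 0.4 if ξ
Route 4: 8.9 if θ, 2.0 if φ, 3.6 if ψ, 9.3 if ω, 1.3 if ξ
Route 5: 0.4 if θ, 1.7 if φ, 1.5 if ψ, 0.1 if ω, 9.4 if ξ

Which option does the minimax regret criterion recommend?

Route 4

Column bests: θ=9.9, φ=9.3, ψ=6.7, ω=9.3, ξ=9.4.
Route 1 regrets: 0.0, 0.9, 6.7, 4.9, 8.9 → max 8.9
Route 2 regrets: 7.4, 5.1, 0.0, 8.5, 2.1 → max 8.5
Route 3 regrets: 5.7, 0.0, 3.2, 0.9, 9.0 → max 9.0
Route 4 regrets: 1.0, 7.3, 3.1, 0.0, 8.1 → max 8.1
Route 5 regrets: 9.5, 7.6, 5.2, 9.2, 0.0 → max 9.5
Smallest max regret = 8.1 → Route 4.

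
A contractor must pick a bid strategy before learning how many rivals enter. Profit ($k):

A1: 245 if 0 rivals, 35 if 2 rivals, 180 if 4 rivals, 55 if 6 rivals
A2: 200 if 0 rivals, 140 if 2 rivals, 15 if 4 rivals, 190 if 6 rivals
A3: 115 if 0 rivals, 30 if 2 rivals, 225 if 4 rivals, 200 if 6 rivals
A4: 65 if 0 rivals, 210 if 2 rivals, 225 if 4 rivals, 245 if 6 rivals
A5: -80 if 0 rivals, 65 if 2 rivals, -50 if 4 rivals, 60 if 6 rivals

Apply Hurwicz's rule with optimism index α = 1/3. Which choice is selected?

A4

A1: 1/3·245 + 2/3·35 = 105
A2: 1/3·200 + 2/3·15 = 230/3
A3: 1/3·225 + 2/3·30 = 95
A4: 1/3·245 + 2/3·65 = 125
A5: 1/3·65 + 2/3·(-80) = -95/3
Highest Hurwicz score = 125 → A4.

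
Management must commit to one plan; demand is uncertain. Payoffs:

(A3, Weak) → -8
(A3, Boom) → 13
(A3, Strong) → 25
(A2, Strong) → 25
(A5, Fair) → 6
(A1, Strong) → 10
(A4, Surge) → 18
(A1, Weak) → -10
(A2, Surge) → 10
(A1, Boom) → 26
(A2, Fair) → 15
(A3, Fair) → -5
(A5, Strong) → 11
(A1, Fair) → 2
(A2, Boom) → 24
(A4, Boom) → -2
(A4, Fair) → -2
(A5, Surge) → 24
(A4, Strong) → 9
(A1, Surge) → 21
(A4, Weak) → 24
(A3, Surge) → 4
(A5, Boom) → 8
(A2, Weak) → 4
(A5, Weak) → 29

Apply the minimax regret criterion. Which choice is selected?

A5

Column bests: Weak=29, Fair=15, Strong=25, Boom=26, Surge=24.
A1 regrets: 39, 13, 15, 0, 3 → max 39
A2 regrets: 25, 0, 0, 2, 14 → max 25
A3 regrets: 37, 20, 0, 13, 20 → max 37
A4 regrets: 5, 17, 16, 28, 6 → max 28
A5 regrets: 0, 9, 14, 18, 0 → max 18
Smallest max regret = 18 → A5.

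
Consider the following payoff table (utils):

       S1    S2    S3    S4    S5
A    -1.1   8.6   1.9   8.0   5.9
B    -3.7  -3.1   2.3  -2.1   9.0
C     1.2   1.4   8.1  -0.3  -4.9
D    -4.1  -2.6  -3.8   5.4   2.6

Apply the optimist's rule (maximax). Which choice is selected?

B

Row maxima: A=8.6, B=9.0, C=8.1, D=5.4
Best best-case = 9.0 → B.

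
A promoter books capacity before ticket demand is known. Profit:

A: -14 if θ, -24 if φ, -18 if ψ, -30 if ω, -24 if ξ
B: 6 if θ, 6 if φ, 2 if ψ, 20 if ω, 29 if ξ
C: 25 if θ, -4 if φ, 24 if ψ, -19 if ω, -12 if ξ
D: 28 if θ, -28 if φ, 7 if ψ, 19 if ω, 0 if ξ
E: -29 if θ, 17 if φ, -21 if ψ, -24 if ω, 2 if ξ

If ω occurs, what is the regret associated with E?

44

Best payoff under ω is 20.
Regret = 20 − (-24) = 44.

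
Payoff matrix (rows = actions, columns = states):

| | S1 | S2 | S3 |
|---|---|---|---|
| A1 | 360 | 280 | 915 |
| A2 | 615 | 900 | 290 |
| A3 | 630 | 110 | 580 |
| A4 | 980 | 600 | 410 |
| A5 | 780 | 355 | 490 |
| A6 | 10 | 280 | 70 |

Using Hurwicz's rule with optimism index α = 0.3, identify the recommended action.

A4

A1: 0.3·915 + 0.7·280 = 470.5
A2: 0.3·900 + 0.7·290 = 473
A3: 0.3·630 + 0.7·110 = 266
A4: 0.3·980 + 0.7·410 = 581
A5: 0.3·780 + 0.7·355 = 482.5
A6: 0.3·280 + 0.7·10 = 91
Highest Hurwicz score = 581 → A4.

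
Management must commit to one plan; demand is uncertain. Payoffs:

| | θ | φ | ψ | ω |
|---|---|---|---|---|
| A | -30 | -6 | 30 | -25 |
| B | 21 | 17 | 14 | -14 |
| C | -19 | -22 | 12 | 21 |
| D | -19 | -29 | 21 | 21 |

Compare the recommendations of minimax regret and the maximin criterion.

minimax regret → B; maximin → B (agree)

Column bests: θ=21, φ=17, ψ=30, ω=21.
A regrets: 51, 23, 0, 46 → max 51
B regrets: 0, 0, 16, 35 → max 35
C regrets: 40, 39, 18, 0 → max 40
D regrets: 40, 46, 9, 0 → max 46
Smallest max regret = 35 → B.
Row minima: A=-30, B=-14, C=-22, D=-29
Best worst-case = -14 → B.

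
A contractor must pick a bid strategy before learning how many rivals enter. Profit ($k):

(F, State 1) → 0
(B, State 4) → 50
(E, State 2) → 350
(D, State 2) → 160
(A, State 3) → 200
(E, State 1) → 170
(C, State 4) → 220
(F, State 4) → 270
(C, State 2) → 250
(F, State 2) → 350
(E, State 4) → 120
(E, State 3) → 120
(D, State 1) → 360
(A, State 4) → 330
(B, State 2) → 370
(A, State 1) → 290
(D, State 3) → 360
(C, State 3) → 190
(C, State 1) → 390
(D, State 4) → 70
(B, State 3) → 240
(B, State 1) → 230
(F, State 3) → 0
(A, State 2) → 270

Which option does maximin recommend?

A

Row minima: A=200, B=50, C=190, D=70, E=120, F=0
Best worst-case = 200 → A.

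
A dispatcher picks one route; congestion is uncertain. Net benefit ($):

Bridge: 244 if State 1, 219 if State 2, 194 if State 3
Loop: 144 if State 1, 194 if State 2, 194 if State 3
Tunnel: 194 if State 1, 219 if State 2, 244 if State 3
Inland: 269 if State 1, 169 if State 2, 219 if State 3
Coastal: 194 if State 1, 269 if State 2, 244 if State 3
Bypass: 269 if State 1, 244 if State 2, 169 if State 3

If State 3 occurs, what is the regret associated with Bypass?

75

Best payoff under State 3 is 244.
Regret = 244 − 169 = 75.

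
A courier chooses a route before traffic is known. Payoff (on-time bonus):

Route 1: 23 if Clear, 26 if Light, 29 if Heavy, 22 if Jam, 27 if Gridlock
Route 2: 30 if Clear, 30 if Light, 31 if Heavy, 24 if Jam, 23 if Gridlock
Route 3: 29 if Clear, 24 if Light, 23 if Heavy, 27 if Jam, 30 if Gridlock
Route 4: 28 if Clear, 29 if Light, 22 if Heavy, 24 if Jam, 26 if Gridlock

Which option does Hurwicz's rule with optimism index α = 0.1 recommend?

Route 2

Route 1: 0.1·29 + 0.9·22 = 22.7
Route 2: 0.1·31 + 0.9·23 = 23.8
Route 3: 0.1·30 + 0.9·23 = 23.7
Route 4: 0.1·29 + 0.9·22 = 22.7
Highest Hurwicz score = 23.8 → Route 2.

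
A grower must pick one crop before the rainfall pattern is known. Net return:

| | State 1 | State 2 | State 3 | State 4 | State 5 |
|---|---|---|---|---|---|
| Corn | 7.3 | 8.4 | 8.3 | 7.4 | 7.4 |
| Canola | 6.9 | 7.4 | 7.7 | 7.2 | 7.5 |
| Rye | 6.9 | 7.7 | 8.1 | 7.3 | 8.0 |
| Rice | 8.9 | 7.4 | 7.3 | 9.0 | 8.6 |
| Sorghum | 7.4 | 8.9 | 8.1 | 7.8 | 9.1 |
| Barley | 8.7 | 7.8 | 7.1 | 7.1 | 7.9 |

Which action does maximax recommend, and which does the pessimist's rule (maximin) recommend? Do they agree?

maximax → Sorghum; maximin → Sorghum (agree)

Row maxima: Corn=8.4, Canola=7.7, Rye=8.1, Rice=9.0, Sorghum=9.1, Barley=8.7
Best best-case = 9.1 → Sorghum.
Row minima: Corn=7.3, Canola=6.9, Rye=6.9, Rice=7.3, Sorghum=7.4, Barley=7.1
Best worst-case = 7.4 → Sorghum.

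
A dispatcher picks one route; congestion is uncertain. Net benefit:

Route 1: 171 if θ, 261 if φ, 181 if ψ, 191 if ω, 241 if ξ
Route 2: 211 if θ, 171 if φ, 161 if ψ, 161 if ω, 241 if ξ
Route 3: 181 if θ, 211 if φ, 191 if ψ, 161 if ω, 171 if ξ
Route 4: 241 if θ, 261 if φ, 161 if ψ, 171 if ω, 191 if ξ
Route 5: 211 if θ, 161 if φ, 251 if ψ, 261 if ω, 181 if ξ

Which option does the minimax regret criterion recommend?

Route 1

Column bests: θ=241, φ=261, ψ=251, ω=261, ξ=241.
Route 1 regrets: 70, 0, 70, 70, 0 → max 70
Route 2 regrets: 30, 90, 90, 100, 0 → max 100
Route 3 regrets: 60, 50, 60, 100, 70 → max 100
Route 4 regrets: 0, 0, 90, 90, 50 → max 90
Route 5 regrets: 30, 100, 0, 0, 60 → max 100
Smallest max regret = 70 → Route 1.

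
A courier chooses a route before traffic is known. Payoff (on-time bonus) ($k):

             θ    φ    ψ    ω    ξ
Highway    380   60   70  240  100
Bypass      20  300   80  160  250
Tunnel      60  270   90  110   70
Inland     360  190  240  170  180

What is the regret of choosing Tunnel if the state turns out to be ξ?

Best payoff under ξ is 250.
Regret = 250 − 70 = 180.

180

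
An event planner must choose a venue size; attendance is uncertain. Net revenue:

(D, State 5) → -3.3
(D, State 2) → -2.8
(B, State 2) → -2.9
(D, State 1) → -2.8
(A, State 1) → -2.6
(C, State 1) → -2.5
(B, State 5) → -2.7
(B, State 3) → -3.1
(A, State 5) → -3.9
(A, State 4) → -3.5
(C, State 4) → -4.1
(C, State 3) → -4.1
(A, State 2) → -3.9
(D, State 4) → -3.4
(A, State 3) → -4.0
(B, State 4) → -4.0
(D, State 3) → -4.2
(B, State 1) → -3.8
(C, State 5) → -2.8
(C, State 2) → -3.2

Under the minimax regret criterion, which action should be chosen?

C

Column bests: State 1=-2.5, State 2=-2.8, State 3=-3.1, State 4=-3.4, State 5=-2.7.
A regrets: 0.1, 1.1, 0.9, 0.1, 1.2 → max 1.2
B regrets: 1.3, 0.1, 0.0, 0.6, 0.0 → max 1.3
C regrets: 0.0, 0.4, 1.0, 0.7, 0.1 → max 1.0
D regrets: 0.3, 0.0, 1.1, 0.0, 0.6 → max 1.1
Smallest max regret = 1.0 → C.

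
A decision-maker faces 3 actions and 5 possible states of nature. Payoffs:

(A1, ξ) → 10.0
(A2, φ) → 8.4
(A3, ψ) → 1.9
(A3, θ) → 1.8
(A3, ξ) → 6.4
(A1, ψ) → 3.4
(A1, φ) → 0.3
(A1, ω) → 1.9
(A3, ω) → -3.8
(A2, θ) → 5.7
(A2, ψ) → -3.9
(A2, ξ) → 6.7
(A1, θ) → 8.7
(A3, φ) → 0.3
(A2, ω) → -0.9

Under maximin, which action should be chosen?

Row minima: A1=0.3, A2=-3.9, A3=-3.8
Best worst-case = 0.3 → A1.

A1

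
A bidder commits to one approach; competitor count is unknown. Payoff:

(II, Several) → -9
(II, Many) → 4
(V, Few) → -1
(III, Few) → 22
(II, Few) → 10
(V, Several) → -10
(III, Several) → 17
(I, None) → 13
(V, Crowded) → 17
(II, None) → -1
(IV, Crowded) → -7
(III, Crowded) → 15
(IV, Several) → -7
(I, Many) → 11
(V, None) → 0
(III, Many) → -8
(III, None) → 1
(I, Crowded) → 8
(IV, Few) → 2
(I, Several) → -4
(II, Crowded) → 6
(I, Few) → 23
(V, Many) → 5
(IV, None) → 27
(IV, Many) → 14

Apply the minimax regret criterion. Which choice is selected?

Column bests: None=27, Few=23, Several=17, Many=14, Crowded=17.
I regrets: 14, 0, 21, 3, 9 → max 21
II regrets: 28, 13, 26, 10, 11 → max 28
III regrets: 26, 1, 0, 22, 2 → max 26
IV regrets: 0, 21, 24, 0, 24 → max 24
V regrets: 27, 24, 27, 9, 0 → max 27
Smallest max regret = 21 → I.

I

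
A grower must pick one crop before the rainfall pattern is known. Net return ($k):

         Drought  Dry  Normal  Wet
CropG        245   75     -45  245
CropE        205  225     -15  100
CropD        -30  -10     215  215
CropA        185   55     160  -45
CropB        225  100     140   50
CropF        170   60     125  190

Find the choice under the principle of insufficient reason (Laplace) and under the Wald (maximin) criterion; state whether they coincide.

laplace → CropF; maximin → CropF (agree)

Row averages: CropG=130, CropE=128.75, CropD=97.5, CropA=88.75, CropB=128.75, CropF=136.25
Highest average = 136.25 → CropF.
Row minima: CropG=-45, CropE=-15, CropD=-30, CropA=-45, CropB=50, CropF=60
Best worst-case = 60 → CropF.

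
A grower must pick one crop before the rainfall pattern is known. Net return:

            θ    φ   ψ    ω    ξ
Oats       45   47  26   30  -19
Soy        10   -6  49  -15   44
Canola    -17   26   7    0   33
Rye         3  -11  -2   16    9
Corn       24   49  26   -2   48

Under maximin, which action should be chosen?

Corn

Row minima: Oats=-19, Soy=-15, Canola=-17, Rye=-11, Corn=-2
Best worst-case = -2 → Corn.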